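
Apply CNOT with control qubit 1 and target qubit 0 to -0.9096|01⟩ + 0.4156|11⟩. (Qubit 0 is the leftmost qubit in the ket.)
0.4156|01⟩ - 0.9096|11⟩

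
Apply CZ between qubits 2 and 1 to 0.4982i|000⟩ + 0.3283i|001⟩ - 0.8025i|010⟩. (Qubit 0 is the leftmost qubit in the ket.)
0.4982i|000⟩ + 0.3283i|001⟩ - 0.8025i|010⟩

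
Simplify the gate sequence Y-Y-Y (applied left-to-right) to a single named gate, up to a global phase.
Y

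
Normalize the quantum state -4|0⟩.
-|0⟩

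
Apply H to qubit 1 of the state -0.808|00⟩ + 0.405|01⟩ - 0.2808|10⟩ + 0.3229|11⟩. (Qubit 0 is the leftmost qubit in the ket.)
-0.285|00⟩ - 0.8577|01⟩ + 0.02977|10⟩ - 0.4269|11⟩

H on qubit 1 mixes each pair of kets that differ only in qubit 1: amplitudes (a, b) of (|…0…⟩, |…1…⟩) become ((a + b)/√2, (a − b)/√2). Kets absent from the input have amplitude 0.
(|00⟩, |01⟩): (a, b) = (-0.808, 0.405) → (-0.285, -0.8577)
(|10⟩, |11⟩): (a, b) = (-0.2808, 0.3229) → (0.02977, -0.4269)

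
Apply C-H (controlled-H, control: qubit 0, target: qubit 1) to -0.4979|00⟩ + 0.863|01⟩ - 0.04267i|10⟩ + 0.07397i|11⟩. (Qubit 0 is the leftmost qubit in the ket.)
-0.4979|00⟩ + 0.863|01⟩ + 0.02213i|10⟩ - 0.08248i|11⟩

C-H leaves the control-|0⟩ kets |00⟩, |01⟩ unchanged and applies H to qubit 1 on the control-|1⟩ pair (|10⟩, |11⟩).
H = [[1/√2, 1/√2], [1/√2, -1/√2]].
With a = amp(|10⟩) = -0.04267i and b = amp(|11⟩) = 0.07397i:
new amp(|10⟩) = (1/√2)·a + (1/√2)·b = 0.02213i
new amp(|11⟩) = (1/√2)·a + (-1/√2)·b = -0.08248i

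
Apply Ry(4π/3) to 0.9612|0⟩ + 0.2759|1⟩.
-0.7195|0⟩ + 0.6945|1⟩

Ry(4π/3) = [[cos(θ/2), −sin(θ/2)], [sin(θ/2), cos(θ/2)]]; θ = 4π/3, cos(θ/2) ≈ -0.5, sin(θ/2) ≈ 0.866025.
With a = amp(|0⟩) = 0.9612 and b = amp(|1⟩) = 0.2759:
new amp(|0⟩) = (-0.5)·a + (-0.866025)·b = -0.7195
new amp(|1⟩) = (0.866025)·a + (-0.5)·b = 0.6945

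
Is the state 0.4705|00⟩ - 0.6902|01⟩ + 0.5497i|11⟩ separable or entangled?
Entangled

Writing the state as a|00⟩ + b|01⟩ + c|10⟩ + d|11⟩, it is a product state iff ad − bc = 0.
Here (a, b, c, d) = (0.4705, -0.6902, 0, 0.5497i): ad − bc = (0.4705)(0.5497i) − (-0.6902)(0) = 0.2586i ≠ 0, so the state is entangled.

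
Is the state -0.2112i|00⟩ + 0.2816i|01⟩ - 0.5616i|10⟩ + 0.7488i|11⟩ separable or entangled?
Separable

Writing the state as a|00⟩ + b|01⟩ + c|10⟩ + d|11⟩, it is a product state iff ad − bc = 0.
Here (a, b, c, d) = (-0.2112i, 0.2816i, -0.5616i, 0.7488i): ad − bc = (-0.2112i)(0.7488i) − (0.2816i)(-0.5616i) = 0, so the state is separable.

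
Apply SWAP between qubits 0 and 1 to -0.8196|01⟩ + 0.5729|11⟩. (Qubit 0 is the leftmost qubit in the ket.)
-0.8196|10⟩ + 0.5729|11⟩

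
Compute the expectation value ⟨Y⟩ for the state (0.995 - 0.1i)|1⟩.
0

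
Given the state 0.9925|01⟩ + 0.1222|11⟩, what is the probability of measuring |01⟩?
0.9851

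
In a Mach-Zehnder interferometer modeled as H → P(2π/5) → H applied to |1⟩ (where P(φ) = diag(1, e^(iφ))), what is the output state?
(0.3455 - 0.4755i)|0⟩ + (0.6545 + 0.4755i)|1⟩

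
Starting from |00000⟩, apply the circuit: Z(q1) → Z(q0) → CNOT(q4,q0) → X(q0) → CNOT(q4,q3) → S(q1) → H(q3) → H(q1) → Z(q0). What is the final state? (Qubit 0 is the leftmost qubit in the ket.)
-1/2|10000⟩ - 1/2|10010⟩ - 1/2|11000⟩ - 1/2|11010⟩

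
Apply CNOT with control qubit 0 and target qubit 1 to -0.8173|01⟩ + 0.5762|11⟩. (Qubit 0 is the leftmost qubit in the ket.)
-0.8173|01⟩ + 0.5762|10⟩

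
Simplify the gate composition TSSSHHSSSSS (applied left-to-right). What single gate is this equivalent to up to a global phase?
T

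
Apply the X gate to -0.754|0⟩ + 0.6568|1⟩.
0.6568|0⟩ - 0.754|1⟩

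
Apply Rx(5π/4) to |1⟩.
-0.9239i|0⟩ - 0.3827|1⟩

Rx(5π/4) = [[cos(θ/2), −i·sin(θ/2)], [−i·sin(θ/2), cos(θ/2)]]; θ = 5π/4, cos(θ/2) ≈ -0.382683, sin(θ/2) ≈ 0.92388.
With a = amp(|0⟩) = 0 and b = amp(|1⟩) = 1:
new amp(|0⟩) = (-0.382683)·a + (-0.92388i)·b = -0.9239i
new amp(|1⟩) = (-0.92388i)·a + (-0.382683)·b = -0.3827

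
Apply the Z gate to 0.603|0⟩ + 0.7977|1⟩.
0.603|0⟩ - 0.7977|1⟩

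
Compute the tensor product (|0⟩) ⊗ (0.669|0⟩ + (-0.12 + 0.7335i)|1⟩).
0.669|00⟩ + (-0.12 + 0.7335i)|01⟩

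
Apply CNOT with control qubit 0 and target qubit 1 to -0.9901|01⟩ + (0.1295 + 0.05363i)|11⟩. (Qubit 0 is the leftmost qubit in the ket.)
-0.9901|01⟩ + (0.1295 + 0.05363i)|10⟩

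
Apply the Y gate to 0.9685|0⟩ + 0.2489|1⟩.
-0.2489i|0⟩ + 0.9685i|1⟩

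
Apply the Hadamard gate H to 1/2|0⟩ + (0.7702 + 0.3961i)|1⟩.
(0.8982 + 0.2801i)|0⟩ + (-0.1911 - 0.2801i)|1⟩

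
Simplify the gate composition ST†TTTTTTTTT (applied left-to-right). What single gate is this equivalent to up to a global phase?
S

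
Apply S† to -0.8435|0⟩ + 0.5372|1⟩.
-0.8435|0⟩ - 0.5372i|1⟩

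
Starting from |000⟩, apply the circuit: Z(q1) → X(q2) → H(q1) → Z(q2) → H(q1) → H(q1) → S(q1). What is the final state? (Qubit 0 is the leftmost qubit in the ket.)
-1/√2|001⟩ - (1/√2)i|011⟩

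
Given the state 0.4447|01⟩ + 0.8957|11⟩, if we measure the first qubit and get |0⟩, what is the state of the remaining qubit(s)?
|1⟩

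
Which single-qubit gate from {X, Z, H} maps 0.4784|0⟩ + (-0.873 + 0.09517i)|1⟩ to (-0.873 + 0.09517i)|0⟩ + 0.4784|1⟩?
X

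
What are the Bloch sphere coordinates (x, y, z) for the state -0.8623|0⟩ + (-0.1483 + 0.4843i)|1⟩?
(0.2558, -0.8352, 0.487)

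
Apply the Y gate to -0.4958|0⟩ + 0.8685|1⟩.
-0.8685i|0⟩ - 0.4958i|1⟩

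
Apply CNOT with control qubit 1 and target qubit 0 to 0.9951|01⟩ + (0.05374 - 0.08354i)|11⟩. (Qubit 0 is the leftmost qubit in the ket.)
(0.05374 - 0.08354i)|01⟩ + 0.9951|11⟩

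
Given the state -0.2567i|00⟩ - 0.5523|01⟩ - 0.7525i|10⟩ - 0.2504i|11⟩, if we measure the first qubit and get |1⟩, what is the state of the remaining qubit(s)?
-0.9488i|0⟩ - 0.3157i|1⟩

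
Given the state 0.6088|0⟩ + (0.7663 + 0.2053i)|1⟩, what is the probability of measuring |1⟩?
0.6294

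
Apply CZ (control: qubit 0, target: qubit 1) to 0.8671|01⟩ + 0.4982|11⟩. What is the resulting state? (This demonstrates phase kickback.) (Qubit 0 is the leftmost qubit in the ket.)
0.8671|01⟩ - 0.4982|11⟩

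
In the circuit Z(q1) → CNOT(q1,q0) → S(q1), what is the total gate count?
3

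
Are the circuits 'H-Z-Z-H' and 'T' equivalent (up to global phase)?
No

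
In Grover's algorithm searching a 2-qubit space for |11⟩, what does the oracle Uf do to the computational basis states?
Uf|x⟩ = -|x⟩ if x = 11, else |x⟩ (phase flip on target)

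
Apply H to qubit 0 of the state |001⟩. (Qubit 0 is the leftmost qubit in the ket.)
1/√2|001⟩ + 1/√2|101⟩

H on qubit 0 mixes each pair of kets that differ only in qubit 0: amplitudes (a, b) of (|…0…⟩, |…1…⟩) become ((a + b)/√2, (a − b)/√2). Kets absent from the input have amplitude 0.
(|001⟩, |101⟩): (a, b) = (1, 0) → (1/√2, 1/√2)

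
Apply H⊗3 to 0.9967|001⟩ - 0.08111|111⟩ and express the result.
0.3237|000⟩ - 0.3237|001⟩ + 0.3811|010⟩ - 0.3811|011⟩ + 0.3811|100⟩ - 0.3811|101⟩ + 0.3237|110⟩ - 0.3237|111⟩

H⊗3 gives amp(|y⟩) = (1/2√2) Σ_x (−1)^(x·y) amp(|x⟩), where x·y is the number of positions in which both x and y have a 1.
|000⟩: (0.9967 - 0.08111)/(2√2) = 0.3237
|001⟩: (-0.9967 + 0.08111)/(2√2) = -0.3237
|010⟩: (0.9967 + 0.08111)/(2√2) = 0.3811
|011⟩: (-0.9967 - 0.08111)/(2√2) = -0.3811
|100⟩: (0.9967 + 0.08111)/(2√2) = 0.3811
|101⟩: (-0.9967 - 0.08111)/(2√2) = -0.3811
|110⟩: (0.9967 - 0.08111)/(2√2) = 0.3237
|111⟩: (-0.9967 + 0.08111)/(2√2) = -0.3237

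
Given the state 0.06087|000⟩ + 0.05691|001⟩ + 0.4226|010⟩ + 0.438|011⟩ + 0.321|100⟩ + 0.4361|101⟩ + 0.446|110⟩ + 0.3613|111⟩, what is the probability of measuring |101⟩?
0.1902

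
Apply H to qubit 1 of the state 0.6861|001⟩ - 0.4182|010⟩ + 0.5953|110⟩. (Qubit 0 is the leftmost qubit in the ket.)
-0.2957|000⟩ + 0.4851|001⟩ + 0.2957|010⟩ + 0.4851|011⟩ + 0.4209|100⟩ - 0.4209|110⟩

H on qubit 1 mixes each pair of kets that differ only in qubit 1: amplitudes (a, b) of (|…0…⟩, |…1…⟩) become ((a + b)/√2, (a − b)/√2). Kets absent from the input have amplitude 0.
(|000⟩, |010⟩): (a, b) = (0, -0.4182) → (-0.2957, 0.2957)
(|001⟩, |011⟩): (a, b) = (0.6861, 0) → (0.4851, 0.4851)
(|100⟩, |110⟩): (a, b) = (0, 0.5953) → (0.4209, -0.4209)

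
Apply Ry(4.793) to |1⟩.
-0.678|0⟩ - 0.735|1⟩

Ry(4.793) = [[cos(θ/2), −sin(θ/2)], [sin(θ/2), cos(θ/2)]]; θ = 4.793, cos(θ/2) ≈ -0.735025, sin(θ/2) ≈ 0.67804.
With a = amp(|0⟩) = 0 and b = amp(|1⟩) = 1:
new amp(|0⟩) = (-0.735025)·a + (-0.67804)·b = -0.678
new amp(|1⟩) = (0.67804)·a + (-0.735025)·b = -0.735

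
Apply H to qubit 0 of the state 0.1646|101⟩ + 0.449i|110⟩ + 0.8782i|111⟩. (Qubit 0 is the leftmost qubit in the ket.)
0.1164|001⟩ + 0.3175i|010⟩ + 0.621i|011⟩ - 0.1164|101⟩ - 0.3175i|110⟩ - 0.621i|111⟩

H on qubit 0 mixes each pair of kets that differ only in qubit 0: amplitudes (a, b) of (|…0…⟩, |…1…⟩) become ((a + b)/√2, (a − b)/√2). Kets absent from the input have amplitude 0.
(|001⟩, |101⟩): (a, b) = (0, 0.1646) → (0.1164, -0.1164)
(|010⟩, |110⟩): (a, b) = (0, 0.449i) → (0.3175i, -0.3175i)
(|011⟩, |111⟩): (a, b) = (0, 0.8782i) → (0.621i, -0.621i)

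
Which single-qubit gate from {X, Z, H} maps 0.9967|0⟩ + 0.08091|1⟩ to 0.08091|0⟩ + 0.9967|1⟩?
X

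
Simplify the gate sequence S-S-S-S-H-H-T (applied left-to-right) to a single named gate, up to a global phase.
T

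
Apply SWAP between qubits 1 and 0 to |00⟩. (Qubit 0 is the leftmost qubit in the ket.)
|00⟩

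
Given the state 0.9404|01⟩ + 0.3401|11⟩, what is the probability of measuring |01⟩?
0.8844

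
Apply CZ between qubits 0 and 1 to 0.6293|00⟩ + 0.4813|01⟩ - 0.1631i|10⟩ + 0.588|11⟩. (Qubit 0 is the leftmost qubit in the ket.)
0.6293|00⟩ + 0.4813|01⟩ - 0.1631i|10⟩ - 0.588|11⟩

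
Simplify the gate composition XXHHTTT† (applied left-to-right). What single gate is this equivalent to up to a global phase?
T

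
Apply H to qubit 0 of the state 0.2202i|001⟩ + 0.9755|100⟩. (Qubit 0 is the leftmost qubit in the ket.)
0.6898|000⟩ + 0.1557i|001⟩ - 0.6898|100⟩ + 0.1557i|101⟩

H on qubit 0 mixes each pair of kets that differ only in qubit 0: amplitudes (a, b) of (|…0…⟩, |…1…⟩) become ((a + b)/√2, (a − b)/√2). Kets absent from the input have amplitude 0.
(|000⟩, |100⟩): (a, b) = (0, 0.9755) → (0.6898, -0.6898)
(|001⟩, |101⟩): (a, b) = (0.2202i, 0) → (0.1557i, 0.1557i)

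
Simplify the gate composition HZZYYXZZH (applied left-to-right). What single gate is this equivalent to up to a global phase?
Z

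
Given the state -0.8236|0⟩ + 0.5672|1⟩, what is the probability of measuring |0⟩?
0.6783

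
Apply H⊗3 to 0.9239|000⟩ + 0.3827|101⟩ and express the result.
0.462|000⟩ + 0.1913|001⟩ + 0.462|010⟩ + 0.1913|011⟩ + 0.1913|100⟩ + 0.462|101⟩ + 0.1913|110⟩ + 0.462|111⟩

H⊗3 gives amp(|y⟩) = (1/2√2) Σ_x (−1)^(x·y) amp(|x⟩), where x·y is the number of positions in which both x and y have a 1.
|000⟩: (0.9239 + 0.3827)/(2√2) = 0.462
|001⟩: (0.9239 - 0.3827)/(2√2) = 0.1913
|010⟩: (0.9239 + 0.3827)/(2√2) = 0.462
|011⟩: (0.9239 - 0.3827)/(2√2) = 0.1913
|100⟩: (0.9239 - 0.3827)/(2√2) = 0.1913
|101⟩: (0.9239 + 0.3827)/(2√2) = 0.462
|110⟩: (0.9239 - 0.3827)/(2√2) = 0.1913
|111⟩: (0.9239 + 0.3827)/(2√2) = 0.462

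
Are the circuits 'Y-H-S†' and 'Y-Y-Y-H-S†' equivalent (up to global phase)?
Yes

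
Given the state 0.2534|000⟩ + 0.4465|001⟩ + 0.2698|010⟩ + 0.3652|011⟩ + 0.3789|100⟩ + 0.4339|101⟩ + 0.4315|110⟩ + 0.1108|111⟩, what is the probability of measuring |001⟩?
0.1994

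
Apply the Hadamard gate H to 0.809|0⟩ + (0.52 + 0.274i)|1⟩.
(0.9397 + 0.1937i)|0⟩ + (0.2044 - 0.1937i)|1⟩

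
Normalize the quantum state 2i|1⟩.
i|1⟩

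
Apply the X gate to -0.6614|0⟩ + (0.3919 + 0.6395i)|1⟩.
(0.3919 + 0.6395i)|0⟩ - 0.6614|1⟩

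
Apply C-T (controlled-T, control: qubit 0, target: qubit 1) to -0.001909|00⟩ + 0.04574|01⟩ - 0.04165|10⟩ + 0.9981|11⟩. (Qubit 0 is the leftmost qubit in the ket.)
-0.001909|00⟩ + 0.04574|01⟩ - 0.04165|10⟩ + (0.7058 + 0.7058i)|11⟩

C-T leaves the control-|0⟩ kets |00⟩, |01⟩ unchanged and applies T to qubit 1 on the control-|1⟩ pair (|10⟩, |11⟩).
T = [[1, 0], [0, (1/√2 + (1/√2)i)]].
With a = amp(|10⟩) = -0.04165 and b = amp(|11⟩) = 0.9981:
new amp(|10⟩) = (1)·a = -0.04165
new amp(|11⟩) = (1/√2 + (1/√2)i)·b = (0.7058 + 0.7058i)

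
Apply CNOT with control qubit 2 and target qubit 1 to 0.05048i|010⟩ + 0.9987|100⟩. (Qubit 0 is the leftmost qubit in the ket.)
0.05048i|010⟩ + 0.9987|100⟩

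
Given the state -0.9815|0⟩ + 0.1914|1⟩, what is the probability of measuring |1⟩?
0.03663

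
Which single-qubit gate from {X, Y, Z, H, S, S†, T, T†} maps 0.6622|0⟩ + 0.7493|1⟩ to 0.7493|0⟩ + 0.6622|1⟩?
X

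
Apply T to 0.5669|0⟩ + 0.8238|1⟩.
0.5669|0⟩ + (0.5825 + 0.5825i)|1⟩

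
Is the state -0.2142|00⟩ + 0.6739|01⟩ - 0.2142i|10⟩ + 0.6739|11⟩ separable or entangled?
Entangled

Writing the state as a|00⟩ + b|01⟩ + c|10⟩ + d|11⟩, it is a product state iff ad − bc = 0.
Here (a, b, c, d) = (-0.2142, 0.6739, -0.2142i, 0.6739): ad − bc = (-0.2142)(0.6739) − (0.6739)(-0.2142i) = (-0.1443 + 0.1443i) ≠ 0, so the state is entangled.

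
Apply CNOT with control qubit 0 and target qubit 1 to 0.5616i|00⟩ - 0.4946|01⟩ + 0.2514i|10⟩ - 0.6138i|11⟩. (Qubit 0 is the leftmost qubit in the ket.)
0.5616i|00⟩ - 0.4946|01⟩ - 0.6138i|10⟩ + 0.2514i|11⟩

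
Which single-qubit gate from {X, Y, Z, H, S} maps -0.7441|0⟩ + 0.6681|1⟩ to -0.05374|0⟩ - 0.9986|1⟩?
H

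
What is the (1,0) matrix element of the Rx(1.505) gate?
-0.6835i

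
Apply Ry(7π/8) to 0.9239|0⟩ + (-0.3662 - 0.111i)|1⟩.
(0.5394 + 0.1089i)|0⟩ + (0.8347 - 0.02166i)|1⟩

Ry(7π/8) = [[cos(θ/2), −sin(θ/2)], [sin(θ/2), cos(θ/2)]]; θ = 7π/8, cos(θ/2) ≈ 0.19509, sin(θ/2) ≈ 0.980785.
With a = amp(|0⟩) = 0.9239 and b = amp(|1⟩) = (-0.3662 - 0.111i):
new amp(|0⟩) = (0.19509)·a + (-0.980785)·b = (0.5394 + 0.1089i)
new amp(|1⟩) = (0.980785)·a + (0.19509)·b = (0.8347 - 0.02166i)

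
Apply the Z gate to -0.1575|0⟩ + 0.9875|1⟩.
-0.1575|0⟩ - 0.9875|1⟩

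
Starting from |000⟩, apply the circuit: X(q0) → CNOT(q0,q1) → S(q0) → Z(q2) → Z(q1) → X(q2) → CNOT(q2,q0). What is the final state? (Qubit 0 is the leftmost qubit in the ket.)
-i|011⟩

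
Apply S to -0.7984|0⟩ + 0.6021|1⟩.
-0.7984|0⟩ + 0.6021i|1⟩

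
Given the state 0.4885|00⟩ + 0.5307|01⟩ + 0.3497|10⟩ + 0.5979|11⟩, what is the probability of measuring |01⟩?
0.2816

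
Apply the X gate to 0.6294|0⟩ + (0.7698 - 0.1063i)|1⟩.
(0.7698 - 0.1063i)|0⟩ + 0.6294|1⟩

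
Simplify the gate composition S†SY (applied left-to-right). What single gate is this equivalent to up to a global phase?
Y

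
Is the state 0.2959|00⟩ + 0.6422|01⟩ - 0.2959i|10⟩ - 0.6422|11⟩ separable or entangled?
Entangled

Writing the state as a|00⟩ + b|01⟩ + c|10⟩ + d|11⟩, it is a product state iff ad − bc = 0.
Here (a, b, c, d) = (0.2959, 0.6422, -0.2959i, -0.6422): ad − bc = (0.2959)(-0.6422) − (0.6422)(-0.2959i) = (-0.19 + 0.19i) ≠ 0, so the state is entangled.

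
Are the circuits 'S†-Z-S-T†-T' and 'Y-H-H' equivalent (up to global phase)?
No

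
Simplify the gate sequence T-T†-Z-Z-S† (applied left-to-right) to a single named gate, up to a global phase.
S†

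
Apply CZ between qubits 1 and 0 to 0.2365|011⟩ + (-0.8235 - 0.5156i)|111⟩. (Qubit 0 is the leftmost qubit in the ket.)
0.2365|011⟩ + (0.8235 + 0.5156i)|111⟩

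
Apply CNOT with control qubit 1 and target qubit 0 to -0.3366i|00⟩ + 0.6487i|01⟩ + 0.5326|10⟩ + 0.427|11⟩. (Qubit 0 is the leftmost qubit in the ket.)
-0.3366i|00⟩ + 0.427|01⟩ + 0.5326|10⟩ + 0.6487i|11⟩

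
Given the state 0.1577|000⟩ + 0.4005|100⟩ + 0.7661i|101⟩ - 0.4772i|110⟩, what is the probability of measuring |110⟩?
0.2277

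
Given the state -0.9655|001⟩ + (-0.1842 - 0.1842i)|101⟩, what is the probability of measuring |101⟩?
0.06786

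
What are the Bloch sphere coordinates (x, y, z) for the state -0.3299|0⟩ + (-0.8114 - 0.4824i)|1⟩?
(0.5354, 0.3183, -0.7822)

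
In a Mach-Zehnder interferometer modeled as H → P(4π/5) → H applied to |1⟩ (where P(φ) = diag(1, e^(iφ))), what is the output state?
(0.9045 - 0.2939i)|0⟩ + (0.09549 + 0.2939i)|1⟩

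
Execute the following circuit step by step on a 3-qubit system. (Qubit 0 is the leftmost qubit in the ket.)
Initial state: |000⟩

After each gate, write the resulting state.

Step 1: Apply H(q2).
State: 1/√2|000⟩ + 1/√2|001⟩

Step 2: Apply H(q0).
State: 1/2|000⟩ + 1/2|001⟩ + 1/2|100⟩ + 1/2|101⟩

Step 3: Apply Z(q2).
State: 1/2|000⟩ - 1/2|001⟩ + 1/2|100⟩ - 1/2|101⟩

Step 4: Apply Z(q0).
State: 1/2|000⟩ - 1/2|001⟩ - 1/2|100⟩ + 1/2|101⟩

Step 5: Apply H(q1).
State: 1/√8|000⟩ - 1/√8|001⟩ + 1/√8|010⟩ - 1/√8|011⟩ - 1/√8|100⟩ + 1/√8|101⟩ - 1/√8|110⟩ + 1/√8|111⟩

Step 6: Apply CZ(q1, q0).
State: 1/√8|000⟩ - 1/√8|001⟩ + 1/√8|010⟩ - 1/√8|011⟩ - 1/√8|100⟩ + 1/√8|101⟩ + 1/√8|110⟩ - 1/√8|111⟩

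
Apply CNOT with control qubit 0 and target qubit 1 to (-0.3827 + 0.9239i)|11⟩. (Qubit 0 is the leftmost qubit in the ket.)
(-0.3827 + 0.9239i)|10⟩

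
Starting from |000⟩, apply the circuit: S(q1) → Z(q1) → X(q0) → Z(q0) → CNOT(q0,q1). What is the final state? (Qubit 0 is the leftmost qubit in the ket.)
-|110⟩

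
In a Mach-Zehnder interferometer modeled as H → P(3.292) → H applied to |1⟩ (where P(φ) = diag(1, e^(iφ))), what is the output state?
(0.9944 + 0.07492i)|0⟩ + (0.005645 - 0.07492i)|1⟩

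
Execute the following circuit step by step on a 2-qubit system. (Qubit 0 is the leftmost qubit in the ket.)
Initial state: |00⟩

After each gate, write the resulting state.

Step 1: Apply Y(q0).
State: i|10⟩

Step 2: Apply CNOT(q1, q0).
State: i|10⟩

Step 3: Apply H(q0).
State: (1/√2)i|00⟩ - (1/√2)i|10⟩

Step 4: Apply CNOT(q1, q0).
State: (1/√2)i|00⟩ - (1/√2)i|10⟩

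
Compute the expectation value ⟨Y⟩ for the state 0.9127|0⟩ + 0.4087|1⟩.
0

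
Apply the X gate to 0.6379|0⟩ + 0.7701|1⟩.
0.7701|0⟩ + 0.6379|1⟩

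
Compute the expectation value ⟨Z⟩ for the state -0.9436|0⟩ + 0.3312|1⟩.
0.7807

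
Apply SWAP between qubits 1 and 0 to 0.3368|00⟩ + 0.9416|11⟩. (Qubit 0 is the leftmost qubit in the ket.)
0.3368|00⟩ + 0.9416|11⟩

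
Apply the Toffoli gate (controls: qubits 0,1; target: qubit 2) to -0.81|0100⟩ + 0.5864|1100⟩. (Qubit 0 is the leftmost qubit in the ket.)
-0.81|0100⟩ + 0.5864|1110⟩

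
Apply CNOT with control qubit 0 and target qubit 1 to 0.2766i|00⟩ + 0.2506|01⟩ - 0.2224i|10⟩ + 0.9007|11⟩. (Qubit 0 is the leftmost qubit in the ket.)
0.2766i|00⟩ + 0.2506|01⟩ + 0.9007|10⟩ - 0.2224i|11⟩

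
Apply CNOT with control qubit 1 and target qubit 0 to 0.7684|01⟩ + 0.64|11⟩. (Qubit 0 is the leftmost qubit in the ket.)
0.64|01⟩ + 0.7684|11⟩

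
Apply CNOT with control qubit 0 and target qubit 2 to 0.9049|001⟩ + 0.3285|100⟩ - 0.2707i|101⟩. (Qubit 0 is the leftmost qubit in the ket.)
0.9049|001⟩ - 0.2707i|100⟩ + 0.3285|101⟩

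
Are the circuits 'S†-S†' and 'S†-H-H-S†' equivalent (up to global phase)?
Yes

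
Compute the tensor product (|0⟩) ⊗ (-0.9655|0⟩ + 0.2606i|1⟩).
-0.9655|00⟩ + 0.2606i|01⟩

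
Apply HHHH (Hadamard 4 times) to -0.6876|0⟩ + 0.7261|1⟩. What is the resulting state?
-0.6876|0⟩ + 0.7261|1⟩

H² = I, so an even number of Hadamards cancels: H^4 = I and the state is unchanged.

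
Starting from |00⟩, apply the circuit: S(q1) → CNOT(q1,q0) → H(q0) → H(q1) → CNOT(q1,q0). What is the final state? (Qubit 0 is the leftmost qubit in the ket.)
1/2|00⟩ + 1/2|01⟩ + 1/2|10⟩ + 1/2|11⟩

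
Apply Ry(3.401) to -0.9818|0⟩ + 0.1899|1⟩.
-0.06132|0⟩ - 0.9981|1⟩

Ry(3.401) = [[cos(θ/2), −sin(θ/2)], [sin(θ/2), cos(θ/2)]]; θ = 3.401, cos(θ/2) ≈ -0.12934, sin(θ/2) ≈ 0.9916.
With a = amp(|0⟩) = -0.9818 and b = amp(|1⟩) = 0.1899:
new amp(|0⟩) = (-0.12934)·a + (-0.9916)·b = -0.06132
new amp(|1⟩) = (0.9916)·a + (-0.12934)·b = -0.9981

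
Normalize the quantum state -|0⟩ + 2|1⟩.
-1/√5|0⟩ + 0.8944|1⟩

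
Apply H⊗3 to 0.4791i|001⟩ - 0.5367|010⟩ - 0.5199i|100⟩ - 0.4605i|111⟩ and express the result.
(-0.1898 - 0.1772i)|000⟩ + (-0.1898 - 0.1904i)|001⟩ + (0.1898 + 0.1484i)|010⟩ + (0.1898 - 0.516i)|011⟩ + (-0.1898 + 0.516i)|100⟩ + (-0.1898 - 0.1484i)|101⟩ + (0.1898 + 0.1904i)|110⟩ + (0.1898 + 0.1772i)|111⟩

H⊗3 gives amp(|y⟩) = (1/2√2) Σ_x (−1)^(x·y) amp(|x⟩), where x·y is the number of positions in which both x and y have a 1.
|000⟩: (0.4791i - 0.5367 - 0.5199i - 0.4605i)/(2√2) = (-0.1898 - 0.1772i)
|001⟩: (-0.4791i - 0.5367 - 0.5199i + 0.4605i)/(2√2) = (-0.1898 - 0.1904i)
|010⟩: (0.4791i + 0.5367 - 0.5199i + 0.4605i)/(2√2) = (0.1898 + 0.1484i)
|011⟩: (-0.4791i + 0.5367 - 0.5199i - 0.4605i)/(2√2) = (0.1898 - 0.516i)
|100⟩: (0.4791i - 0.5367 + 0.5199i + 0.4605i)/(2√2) = (-0.1898 + 0.516i)
|101⟩: (-0.4791i - 0.5367 + 0.5199i - 0.4605i)/(2√2) = (-0.1898 - 0.1484i)
|110⟩: (0.4791i + 0.5367 + 0.5199i - 0.4605i)/(2√2) = (0.1898 + 0.1904i)
|111⟩: (-0.4791i + 0.5367 + 0.5199i + 0.4605i)/(2√2) = (0.1898 + 0.1772i)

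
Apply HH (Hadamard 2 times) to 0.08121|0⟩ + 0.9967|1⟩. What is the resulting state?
0.08121|0⟩ + 0.9967|1⟩

H² = I, so an even number of Hadamards cancels: H^2 = I and the state is unchanged.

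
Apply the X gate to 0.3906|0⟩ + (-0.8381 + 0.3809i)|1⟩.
(-0.8381 + 0.3809i)|0⟩ + 0.3906|1⟩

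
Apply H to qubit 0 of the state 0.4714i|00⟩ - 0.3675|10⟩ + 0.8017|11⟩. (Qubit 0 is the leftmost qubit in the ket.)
(-0.2599 + 0.3333i)|00⟩ + 0.5669|01⟩ + (0.2599 + 0.3333i)|10⟩ - 0.5669|11⟩

H on qubit 0 mixes each pair of kets that differ only in qubit 0: amplitudes (a, b) of (|…0…⟩, |…1…⟩) become ((a + b)/√2, (a − b)/√2). Kets absent from the input have amplitude 0.
(|00⟩, |10⟩): (a, b) = (0.4714i, -0.3675) → ((-0.2599 + 0.3333i), (0.2599 + 0.3333i))
(|01⟩, |11⟩): (a, b) = (0, 0.8017) → (0.5669, -0.5669)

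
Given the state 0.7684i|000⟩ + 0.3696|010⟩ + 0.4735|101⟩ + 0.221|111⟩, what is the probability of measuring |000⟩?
0.5904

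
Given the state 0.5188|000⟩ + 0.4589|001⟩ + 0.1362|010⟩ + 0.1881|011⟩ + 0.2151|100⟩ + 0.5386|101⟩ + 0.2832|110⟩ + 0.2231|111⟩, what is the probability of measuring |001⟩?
0.2106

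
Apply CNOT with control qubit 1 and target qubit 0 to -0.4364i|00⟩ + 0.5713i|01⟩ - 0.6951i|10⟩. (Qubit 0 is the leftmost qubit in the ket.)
-0.4364i|00⟩ - 0.6951i|10⟩ + 0.5713i|11⟩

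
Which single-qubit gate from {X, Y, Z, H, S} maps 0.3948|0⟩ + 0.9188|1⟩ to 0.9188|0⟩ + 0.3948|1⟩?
X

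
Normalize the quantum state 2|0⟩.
|0⟩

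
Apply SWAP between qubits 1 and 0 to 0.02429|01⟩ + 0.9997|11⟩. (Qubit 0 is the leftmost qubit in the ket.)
0.02429|10⟩ + 0.9997|11⟩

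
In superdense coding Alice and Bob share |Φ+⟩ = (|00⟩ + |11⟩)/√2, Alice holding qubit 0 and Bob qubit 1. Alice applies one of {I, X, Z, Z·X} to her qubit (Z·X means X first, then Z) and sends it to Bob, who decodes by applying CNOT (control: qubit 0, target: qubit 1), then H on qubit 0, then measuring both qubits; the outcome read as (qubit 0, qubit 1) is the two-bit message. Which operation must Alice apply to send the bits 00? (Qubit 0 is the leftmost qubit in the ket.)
I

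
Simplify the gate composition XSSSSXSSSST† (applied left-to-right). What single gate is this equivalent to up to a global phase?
T†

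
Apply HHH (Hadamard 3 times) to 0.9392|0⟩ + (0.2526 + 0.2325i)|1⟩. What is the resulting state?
(0.8427 + 0.1644i)|0⟩ + (0.4855 - 0.1644i)|1⟩

H² = I, so H^3 = H: a single Hadamard. With (a, b) = (0.9392, (0.2526 + 0.2325i)), H gives ((a + b)/√2, (a − b)/√2) = ((0.8427 + 0.1644i), (0.4855 - 0.1644i)).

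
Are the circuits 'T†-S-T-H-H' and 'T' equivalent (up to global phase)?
No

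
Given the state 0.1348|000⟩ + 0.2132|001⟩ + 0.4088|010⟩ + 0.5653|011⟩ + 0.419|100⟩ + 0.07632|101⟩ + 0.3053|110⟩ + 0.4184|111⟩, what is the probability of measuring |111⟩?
0.1751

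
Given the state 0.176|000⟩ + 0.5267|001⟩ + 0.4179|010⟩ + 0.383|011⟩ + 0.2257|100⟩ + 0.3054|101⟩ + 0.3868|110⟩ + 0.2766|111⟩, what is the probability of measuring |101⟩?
0.09327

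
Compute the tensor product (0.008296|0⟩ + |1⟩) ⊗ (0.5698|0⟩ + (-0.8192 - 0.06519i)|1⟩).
0.004727|00⟩ + (-0.006796 - 0.0005408i)|01⟩ + 0.5698|10⟩ + (-0.8192 - 0.06519i)|11⟩

amp(|b₁b₂…⟩) = product of the factor amplitudes for bits b₁, b₂, …; only kets whose every factor amplitude is nonzero survive.
|00⟩: (0.008296)(0.5698) = 0.004727
|01⟩: (0.008296)(-0.8192 - 0.06519i) = (-0.006796 - 0.0005408i)
|10⟩: (1)(0.5698) = 0.5698
|11⟩: (1)(-0.8192 - 0.06519i) = (-0.8192 - 0.06519i)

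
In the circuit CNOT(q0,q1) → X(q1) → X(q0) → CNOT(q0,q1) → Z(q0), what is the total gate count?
5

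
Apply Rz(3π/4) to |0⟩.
(0.3827 - 0.9239i)|0⟩

Rz(3π/4) = [[e^(−iθ/2), 0], [0, e^(iθ/2)]] with e^(±iθ/2) = cos(θ/2) ± i·sin(θ/2); θ = 3π/4, cos(θ/2) ≈ 0.382683, sin(θ/2) ≈ 0.92388.
With a = amp(|0⟩) = 1 and b = amp(|1⟩) = 0:
new amp(|0⟩) = (0.382683 - 0.92388i)·a = (0.3827 - 0.9239i)
new amp(|1⟩) = (0.382683 + 0.92388i)·b = 0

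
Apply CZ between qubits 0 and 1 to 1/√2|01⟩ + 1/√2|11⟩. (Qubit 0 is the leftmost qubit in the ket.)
1/√2|01⟩ - 1/√2|11⟩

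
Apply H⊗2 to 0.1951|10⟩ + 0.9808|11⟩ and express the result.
0.588|00⟩ - 0.3929|01⟩ - 0.588|10⟩ + 0.3929|11⟩

H⊗2 gives amp(|y⟩) = (1/2) Σ_x (−1)^(x·y) amp(|x⟩), where x·y is the number of positions in which both x and y have a 1.
|00⟩: (0.1951 + 0.9808)/2 = 0.588
|01⟩: (0.1951 - 0.9808)/2 = -0.3929
|10⟩: (-0.1951 - 0.9808)/2 = -0.588
|11⟩: (-0.1951 + 0.9808)/2 = 0.3929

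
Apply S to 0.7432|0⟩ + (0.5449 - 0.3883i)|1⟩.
0.7432|0⟩ + (0.3883 + 0.5449i)|1⟩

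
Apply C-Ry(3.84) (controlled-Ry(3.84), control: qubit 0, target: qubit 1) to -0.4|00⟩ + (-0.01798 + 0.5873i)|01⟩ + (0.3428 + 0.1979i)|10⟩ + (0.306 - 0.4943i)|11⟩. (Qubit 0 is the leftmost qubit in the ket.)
-0.4|00⟩ + (-0.01798 + 0.5873i)|01⟩ + (-0.4048 + 0.3968i)|10⟩ + (0.2174 + 0.3551i)|11⟩

C-Ry(3.84) leaves the control-|0⟩ kets |00⟩, |01⟩ unchanged and applies Ry(3.84) to qubit 1 on the control-|1⟩ pair (|10⟩, |11⟩).
Ry(3.84) = [[cos(θ/2), −sin(θ/2)], [sin(θ/2), cos(θ/2)]]; θ = 3.84, cos(θ/2) ≈ -0.34215, sin(θ/2) ≈ 0.939645.
With a = amp(|10⟩) = (0.3428 + 0.1979i) and b = amp(|11⟩) = (0.306 - 0.4943i):
new amp(|10⟩) = (-0.34215)·a + (-0.939645)·b = (-0.4048 + 0.3968i)
new amp(|11⟩) = (0.939645)·a + (-0.34215)·b = (0.2174 + 0.3551i)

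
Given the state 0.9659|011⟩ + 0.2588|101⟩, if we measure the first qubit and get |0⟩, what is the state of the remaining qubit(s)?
|11⟩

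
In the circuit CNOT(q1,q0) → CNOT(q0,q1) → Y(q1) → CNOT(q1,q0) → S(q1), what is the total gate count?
5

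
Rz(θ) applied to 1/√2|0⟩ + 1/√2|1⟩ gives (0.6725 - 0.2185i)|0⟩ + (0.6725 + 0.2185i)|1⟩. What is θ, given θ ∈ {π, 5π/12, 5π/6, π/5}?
π/5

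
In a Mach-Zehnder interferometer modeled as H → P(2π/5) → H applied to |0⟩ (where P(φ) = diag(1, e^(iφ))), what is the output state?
(0.6545 + 0.4755i)|0⟩ + (0.3455 - 0.4755i)|1⟩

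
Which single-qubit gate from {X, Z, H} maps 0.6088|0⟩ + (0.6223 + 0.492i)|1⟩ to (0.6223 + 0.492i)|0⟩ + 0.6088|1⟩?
X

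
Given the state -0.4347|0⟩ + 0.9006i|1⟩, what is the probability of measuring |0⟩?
0.189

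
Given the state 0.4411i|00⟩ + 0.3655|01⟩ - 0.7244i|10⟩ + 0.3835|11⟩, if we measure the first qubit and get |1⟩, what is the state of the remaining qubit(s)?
-0.8838i|0⟩ + 0.4679|1⟩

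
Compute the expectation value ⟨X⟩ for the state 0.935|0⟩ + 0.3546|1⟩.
0.6631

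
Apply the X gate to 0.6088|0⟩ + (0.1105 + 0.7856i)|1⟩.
(0.1105 + 0.7856i)|0⟩ + 0.6088|1⟩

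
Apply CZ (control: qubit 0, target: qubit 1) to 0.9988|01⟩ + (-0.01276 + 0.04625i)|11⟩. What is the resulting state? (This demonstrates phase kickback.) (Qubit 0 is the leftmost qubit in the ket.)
0.9988|01⟩ + (0.01276 - 0.04625i)|11⟩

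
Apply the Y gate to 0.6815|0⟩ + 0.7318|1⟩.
-0.7318i|0⟩ + 0.6815i|1⟩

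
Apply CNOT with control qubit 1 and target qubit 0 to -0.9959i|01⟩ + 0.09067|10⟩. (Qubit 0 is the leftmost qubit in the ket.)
0.09067|10⟩ - 0.9959i|11⟩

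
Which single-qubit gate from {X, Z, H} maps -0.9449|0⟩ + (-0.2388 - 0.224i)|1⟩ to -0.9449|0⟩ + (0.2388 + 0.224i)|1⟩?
Z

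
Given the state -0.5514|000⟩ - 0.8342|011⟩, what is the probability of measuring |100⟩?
0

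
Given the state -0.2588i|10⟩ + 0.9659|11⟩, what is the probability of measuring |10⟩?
0.06698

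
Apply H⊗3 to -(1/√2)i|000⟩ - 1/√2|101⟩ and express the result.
(-0.25 - 0.25i)|000⟩ + (0.25 - 0.25i)|001⟩ + (-0.25 - 0.25i)|010⟩ + (0.25 - 0.25i)|011⟩ + (0.25 - 0.25i)|100⟩ + (-0.25 - 0.25i)|101⟩ + (0.25 - 0.25i)|110⟩ + (-0.25 - 0.25i)|111⟩

H⊗3 gives amp(|y⟩) = (1/2√2) Σ_x (−1)^(x·y) amp(|x⟩), where x·y is the number of positions in which both x and y have a 1.
|000⟩: (-(1/√2)i - 1/√2)/(2√2) = (-0.25 - 0.25i)
|001⟩: (-(1/√2)i + 1/√2)/(2√2) = (0.25 - 0.25i)
|010⟩: (-(1/√2)i - 1/√2)/(2√2) = (-0.25 - 0.25i)
|011⟩: (-(1/√2)i + 1/√2)/(2√2) = (0.25 - 0.25i)
|100⟩: (-(1/√2)i + 1/√2)/(2√2) = (0.25 - 0.25i)
|101⟩: (-(1/√2)i - 1/√2)/(2√2) = (-0.25 - 0.25i)
|110⟩: (-(1/√2)i + 1/√2)/(2√2) = (0.25 - 0.25i)
|111⟩: (-(1/√2)i - 1/√2)/(2√2) = (-0.25 - 0.25i)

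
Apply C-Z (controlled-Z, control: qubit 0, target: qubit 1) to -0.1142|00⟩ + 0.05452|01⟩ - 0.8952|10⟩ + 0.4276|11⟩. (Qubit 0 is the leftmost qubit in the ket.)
-0.1142|00⟩ + 0.05452|01⟩ - 0.8952|10⟩ - 0.4276|11⟩

C-Z leaves the control-|0⟩ kets |00⟩, |01⟩ unchanged and applies Z to qubit 1 on the control-|1⟩ pair (|10⟩, |11⟩).
Z = [[1, 0], [0, -1]].
With a = amp(|10⟩) = -0.8952 and b = amp(|11⟩) = 0.4276:
new amp(|10⟩) = (1)·a = -0.8952
new amp(|11⟩) = (-1)·b = -0.4276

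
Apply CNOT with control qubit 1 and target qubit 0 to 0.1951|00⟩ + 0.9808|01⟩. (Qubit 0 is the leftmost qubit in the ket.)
0.1951|00⟩ + 0.9808|11⟩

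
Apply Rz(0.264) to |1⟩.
(0.9913 + 0.1316i)|1⟩

Rz(0.264) = [[e^(−iθ/2), 0], [0, e^(iθ/2)]] with e^(±iθ/2) = cos(θ/2) ± i·sin(θ/2); θ = 0.264, cos(θ/2) ≈ 0.991301, sin(θ/2) ≈ 0.131617.
With a = amp(|0⟩) = 0 and b = amp(|1⟩) = 1:
new amp(|0⟩) = (0.991301 - 0.131617i)·a = 0
new amp(|1⟩) = (0.991301 + 0.131617i)·b = (0.9913 + 0.1316i)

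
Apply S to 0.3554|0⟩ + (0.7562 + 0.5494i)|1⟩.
0.3554|0⟩ + (-0.5494 + 0.7562i)|1⟩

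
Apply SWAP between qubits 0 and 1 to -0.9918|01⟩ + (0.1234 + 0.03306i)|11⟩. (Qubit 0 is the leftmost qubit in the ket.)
-0.9918|10⟩ + (0.1234 + 0.03306i)|11⟩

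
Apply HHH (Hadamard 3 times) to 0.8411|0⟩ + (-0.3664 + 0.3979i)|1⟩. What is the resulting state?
(0.3357 + 0.2814i)|0⟩ + (0.8538 - 0.2814i)|1⟩

H² = I, so H^3 = H: a single Hadamard. With (a, b) = (0.8411, (-0.3664 + 0.3979i)), H gives ((a + b)/√2, (a − b)/√2) = ((0.3357 + 0.2814i), (0.8538 - 0.2814i)).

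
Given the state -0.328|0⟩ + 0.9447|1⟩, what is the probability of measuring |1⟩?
0.8925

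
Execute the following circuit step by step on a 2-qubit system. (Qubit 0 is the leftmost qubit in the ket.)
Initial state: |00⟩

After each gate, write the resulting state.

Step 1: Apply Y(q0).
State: i|10⟩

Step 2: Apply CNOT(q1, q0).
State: i|10⟩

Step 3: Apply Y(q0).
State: |00⟩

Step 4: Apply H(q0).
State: 1/√2|00⟩ + 1/√2|10⟩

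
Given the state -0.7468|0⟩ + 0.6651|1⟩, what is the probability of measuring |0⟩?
0.5577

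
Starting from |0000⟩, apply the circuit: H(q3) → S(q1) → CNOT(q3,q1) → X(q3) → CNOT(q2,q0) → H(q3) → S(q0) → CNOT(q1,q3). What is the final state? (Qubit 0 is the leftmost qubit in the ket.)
1/2|0000⟩ - 1/2|0001⟩ + 1/2|0100⟩ + 1/2|0101⟩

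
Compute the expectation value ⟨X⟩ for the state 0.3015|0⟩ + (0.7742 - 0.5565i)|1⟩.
0.4668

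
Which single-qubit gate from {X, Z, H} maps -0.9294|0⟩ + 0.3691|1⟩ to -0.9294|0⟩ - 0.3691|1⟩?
Z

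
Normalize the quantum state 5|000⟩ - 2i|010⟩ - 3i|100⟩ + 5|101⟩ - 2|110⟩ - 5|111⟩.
0.5213|000⟩ - 0.2085i|010⟩ - 0.3128i|100⟩ + 0.5213|101⟩ - 0.2085|110⟩ - 0.5213|111⟩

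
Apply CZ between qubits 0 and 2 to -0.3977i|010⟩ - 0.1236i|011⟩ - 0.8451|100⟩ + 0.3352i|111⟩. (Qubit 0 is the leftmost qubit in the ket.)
-0.3977i|010⟩ - 0.1236i|011⟩ - 0.8451|100⟩ - 0.3352i|111⟩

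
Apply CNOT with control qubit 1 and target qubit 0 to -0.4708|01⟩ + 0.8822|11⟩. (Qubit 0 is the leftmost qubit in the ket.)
0.8822|01⟩ - 0.4708|11⟩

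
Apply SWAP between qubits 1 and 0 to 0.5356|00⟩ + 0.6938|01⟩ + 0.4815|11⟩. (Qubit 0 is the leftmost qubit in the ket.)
0.5356|00⟩ + 0.6938|10⟩ + 0.4815|11⟩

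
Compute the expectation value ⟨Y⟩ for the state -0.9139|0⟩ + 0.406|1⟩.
0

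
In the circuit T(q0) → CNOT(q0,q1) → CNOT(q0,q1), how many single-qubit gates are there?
1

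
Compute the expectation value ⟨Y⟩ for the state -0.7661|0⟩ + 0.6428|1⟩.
0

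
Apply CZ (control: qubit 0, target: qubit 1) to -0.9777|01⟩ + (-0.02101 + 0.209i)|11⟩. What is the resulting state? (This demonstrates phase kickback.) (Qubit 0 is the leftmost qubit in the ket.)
-0.9777|01⟩ + (0.02101 - 0.209i)|11⟩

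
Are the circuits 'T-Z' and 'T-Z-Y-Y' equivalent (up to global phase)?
Yes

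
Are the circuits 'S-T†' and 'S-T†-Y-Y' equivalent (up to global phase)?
Yes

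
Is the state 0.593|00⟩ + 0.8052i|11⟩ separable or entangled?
Entangled

Writing the state as a|00⟩ + b|01⟩ + c|10⟩ + d|11⟩, it is a product state iff ad − bc = 0.
Here (a, b, c, d) = (0.593, 0, 0, 0.8052i): ad − bc = (0.593)(0.8052i) − (0)(0) = 0.4775i ≠ 0, so the state is entangled.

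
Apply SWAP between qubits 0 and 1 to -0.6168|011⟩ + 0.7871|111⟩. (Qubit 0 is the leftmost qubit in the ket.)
-0.6168|101⟩ + 0.7871|111⟩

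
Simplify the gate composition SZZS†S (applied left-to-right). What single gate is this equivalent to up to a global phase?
S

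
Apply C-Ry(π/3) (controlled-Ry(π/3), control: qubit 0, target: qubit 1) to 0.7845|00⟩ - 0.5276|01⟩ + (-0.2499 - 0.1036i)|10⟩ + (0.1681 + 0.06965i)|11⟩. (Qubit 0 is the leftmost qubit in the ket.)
0.7845|00⟩ - 0.5276|01⟩ + (-0.3005 - 0.1245i)|10⟩ + (0.02063 + 0.008519i)|11⟩

C-Ry(π/3) leaves the control-|0⟩ kets |00⟩, |01⟩ unchanged and applies Ry(π/3) to qubit 1 on the control-|1⟩ pair (|10⟩, |11⟩).
Ry(π/3) = [[cos(θ/2), −sin(θ/2)], [sin(θ/2), cos(θ/2)]]; θ = π/3, cos(θ/2) ≈ 0.866025, sin(θ/2) ≈ 0.5.
With a = amp(|10⟩) = (-0.2499 - 0.1036i) and b = amp(|11⟩) = (0.1681 + 0.06965i):
new amp(|10⟩) = (0.866025)·a + (-0.5)·b = (-0.3005 - 0.1245i)
new amp(|11⟩) = (0.5)·a + (0.866025)·b = (0.02063 + 0.008519i)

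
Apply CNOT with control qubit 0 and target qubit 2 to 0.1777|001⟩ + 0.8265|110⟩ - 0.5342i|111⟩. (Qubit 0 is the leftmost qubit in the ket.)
0.1777|001⟩ - 0.5342i|110⟩ + 0.8265|111⟩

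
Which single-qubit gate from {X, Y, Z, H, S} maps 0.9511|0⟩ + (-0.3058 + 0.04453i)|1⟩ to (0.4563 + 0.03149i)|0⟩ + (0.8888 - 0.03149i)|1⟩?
H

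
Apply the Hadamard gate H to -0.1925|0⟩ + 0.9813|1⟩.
0.5578|0⟩ - 0.83|1⟩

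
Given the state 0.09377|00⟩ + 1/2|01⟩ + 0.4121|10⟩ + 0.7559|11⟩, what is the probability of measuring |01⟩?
1/4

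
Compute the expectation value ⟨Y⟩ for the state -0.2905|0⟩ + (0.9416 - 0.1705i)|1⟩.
0.09906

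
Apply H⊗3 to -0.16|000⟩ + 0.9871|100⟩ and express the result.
0.2924|000⟩ + 0.2924|001⟩ + 0.2924|010⟩ + 0.2924|011⟩ - 0.4056|100⟩ - 0.4056|101⟩ - 0.4056|110⟩ - 0.4056|111⟩

H⊗3 gives amp(|y⟩) = (1/2√2) Σ_x (−1)^(x·y) amp(|x⟩), where x·y is the number of positions in which both x and y have a 1.
|000⟩: (-0.16 + 0.9871)/(2√2) = 0.2924
|001⟩: (-0.16 + 0.9871)/(2√2) = 0.2924
|010⟩: (-0.16 + 0.9871)/(2√2) = 0.2924
|011⟩: (-0.16 + 0.9871)/(2√2) = 0.2924
|100⟩: (-0.16 - 0.9871)/(2√2) = -0.4056
|101⟩: (-0.16 - 0.9871)/(2√2) = -0.4056
|110⟩: (-0.16 - 0.9871)/(2√2) = -0.4056
|111⟩: (-0.16 - 0.9871)/(2√2) = -0.4056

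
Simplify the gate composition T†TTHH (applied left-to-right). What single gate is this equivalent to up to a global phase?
T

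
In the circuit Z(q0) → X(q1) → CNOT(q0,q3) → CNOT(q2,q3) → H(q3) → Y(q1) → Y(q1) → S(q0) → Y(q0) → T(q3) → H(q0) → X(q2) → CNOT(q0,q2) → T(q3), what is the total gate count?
14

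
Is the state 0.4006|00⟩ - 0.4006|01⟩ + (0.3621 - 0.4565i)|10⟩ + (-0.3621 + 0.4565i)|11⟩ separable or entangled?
Separable

Writing the state as a|00⟩ + b|01⟩ + c|10⟩ + d|11⟩, it is a product state iff ad − bc = 0.
Here (a, b, c, d) = (0.4006, -0.4006, (0.3621 - 0.4565i), (-0.3621 + 0.4565i)): ad − bc = (0.4006)(-0.3621 + 0.4565i) − (-0.4006)(0.3621 - 0.4565i) = 0, so the state is separable.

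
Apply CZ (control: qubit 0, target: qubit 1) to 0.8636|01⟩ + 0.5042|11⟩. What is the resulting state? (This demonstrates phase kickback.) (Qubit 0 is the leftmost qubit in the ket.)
0.8636|01⟩ - 0.5042|11⟩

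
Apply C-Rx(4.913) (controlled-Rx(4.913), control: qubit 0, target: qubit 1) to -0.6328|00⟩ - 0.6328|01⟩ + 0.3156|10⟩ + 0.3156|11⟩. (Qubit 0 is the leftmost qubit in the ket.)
-0.6328|00⟩ - 0.6328|01⟩ + (-0.2444 - 0.1997i)|10⟩ + (-0.2444 - 0.1997i)|11⟩

C-Rx(4.913) leaves the control-|0⟩ kets |00⟩, |01⟩ unchanged and applies Rx(4.913) to qubit 1 on the control-|1⟩ pair (|10⟩, |11⟩).
Rx(4.913) = [[cos(θ/2), −i·sin(θ/2)], [−i·sin(θ/2), cos(θ/2)]]; θ = 4.913, cos(θ/2) ≈ -0.77436, sin(θ/2) ≈ 0.632745.
With a = amp(|10⟩) = 0.3156 and b = amp(|11⟩) = 0.3156:
new amp(|10⟩) = (-0.77436)·a + (-0.632745i)·b = (-0.2444 - 0.1997i)
new amp(|11⟩) = (-0.632745i)·a + (-0.77436)·b = (-0.2444 - 0.1997i)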